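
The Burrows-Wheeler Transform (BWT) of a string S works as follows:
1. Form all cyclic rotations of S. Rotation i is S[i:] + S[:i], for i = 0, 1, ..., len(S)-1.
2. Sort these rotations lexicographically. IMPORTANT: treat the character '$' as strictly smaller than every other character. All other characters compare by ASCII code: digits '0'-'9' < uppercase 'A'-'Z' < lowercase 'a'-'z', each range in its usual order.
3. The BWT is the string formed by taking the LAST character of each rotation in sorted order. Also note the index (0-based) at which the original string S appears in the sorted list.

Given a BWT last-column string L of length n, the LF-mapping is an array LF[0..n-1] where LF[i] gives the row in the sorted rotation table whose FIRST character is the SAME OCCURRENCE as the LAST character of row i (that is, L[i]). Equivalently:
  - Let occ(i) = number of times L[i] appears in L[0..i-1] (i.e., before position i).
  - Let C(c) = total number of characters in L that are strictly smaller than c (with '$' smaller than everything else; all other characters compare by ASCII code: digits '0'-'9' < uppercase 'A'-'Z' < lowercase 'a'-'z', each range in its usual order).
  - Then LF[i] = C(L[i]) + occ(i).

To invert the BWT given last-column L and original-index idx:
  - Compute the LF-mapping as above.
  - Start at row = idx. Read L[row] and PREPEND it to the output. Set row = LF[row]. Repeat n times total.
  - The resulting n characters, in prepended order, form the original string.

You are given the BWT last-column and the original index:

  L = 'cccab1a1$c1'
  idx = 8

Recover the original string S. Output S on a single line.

Answer: c1aba1cc1c$

Derivation:
LF mapping: 7 8 9 4 6 1 5 2 0 10 3
Walk LF starting at row 8, prepending L[row]:
  step 1: row=8, L[8]='$', prepend. Next row=LF[8]=0
  step 2: row=0, L[0]='c', prepend. Next row=LF[0]=7
  step 3: row=7, L[7]='1', prepend. Next row=LF[7]=2
  step 4: row=2, L[2]='c', prepend. Next row=LF[2]=9
  step 5: row=9, L[9]='c', prepend. Next row=LF[9]=10
  step 6: row=10, L[10]='1', prepend. Next row=LF[10]=3
  step 7: row=3, L[3]='a', prepend. Next row=LF[3]=4
  step 8: row=4, L[4]='b', prepend. Next row=LF[4]=6
  step 9: row=6, L[6]='a', prepend. Next row=LF[6]=5
  step 10: row=5, L[5]='1', prepend. Next row=LF[5]=1
  step 11: row=1, L[1]='c', prepend. Next row=LF[1]=8
Reversed output: c1aba1cc1c$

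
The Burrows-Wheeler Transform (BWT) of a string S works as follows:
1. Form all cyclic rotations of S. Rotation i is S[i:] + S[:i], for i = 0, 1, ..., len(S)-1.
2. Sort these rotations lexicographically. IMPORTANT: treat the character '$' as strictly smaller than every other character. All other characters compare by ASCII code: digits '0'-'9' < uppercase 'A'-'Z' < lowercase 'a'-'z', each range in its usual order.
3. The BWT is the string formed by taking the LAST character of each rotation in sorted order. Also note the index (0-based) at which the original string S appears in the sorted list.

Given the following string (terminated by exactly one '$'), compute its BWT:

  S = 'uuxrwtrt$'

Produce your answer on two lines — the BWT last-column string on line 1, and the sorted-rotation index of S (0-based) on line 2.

All 9 rotations (rotation i = S[i:]+S[:i]):
  rot[0] = uuxrwtrt$
  rot[1] = uxrwtrt$u
  rot[2] = xrwtrt$uu
  rot[3] = rwtrt$uux
  rot[4] = wtrt$uuxr
  rot[5] = trt$uuxrw
  rot[6] = rt$uuxrwt
  rot[7] = t$uuxrwtr
  rot[8] = $uuxrwtrt
Sorted (with $ < everything):
  sorted[0] = $uuxrwtrt  (last char: 't')
  sorted[1] = rt$uuxrwt  (last char: 't')
  sorted[2] = rwtrt$uux  (last char: 'x')
  sorted[3] = t$uuxrwtr  (last char: 'r')
  sorted[4] = trt$uuxrw  (last char: 'w')
  sorted[5] = uuxrwtrt$  (last char: '$')
  sorted[6] = uxrwtrt$u  (last char: 'u')
  sorted[7] = wtrt$uuxr  (last char: 'r')
  sorted[8] = xrwtrt$uu  (last char: 'u')
Last column: ttxrw$uru
Original string S is at sorted index 5

Answer: ttxrw$uru
5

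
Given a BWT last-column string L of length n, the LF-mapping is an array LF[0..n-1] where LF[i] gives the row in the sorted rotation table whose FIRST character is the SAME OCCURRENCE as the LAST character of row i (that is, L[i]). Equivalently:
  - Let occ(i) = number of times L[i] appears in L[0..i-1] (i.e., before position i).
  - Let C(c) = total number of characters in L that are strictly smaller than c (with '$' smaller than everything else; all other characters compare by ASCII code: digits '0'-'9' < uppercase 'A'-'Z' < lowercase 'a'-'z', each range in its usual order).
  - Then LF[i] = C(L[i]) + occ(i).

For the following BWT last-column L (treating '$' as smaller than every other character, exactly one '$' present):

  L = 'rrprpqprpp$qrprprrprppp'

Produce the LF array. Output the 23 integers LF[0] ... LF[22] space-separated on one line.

Answer: 14 15 1 16 2 12 3 17 4 5 0 13 18 6 19 7 20 21 8 22 9 10 11

Derivation:
Char counts: '$':1, 'p':11, 'q':2, 'r':9
C (first-col start): C('$')=0, C('p')=1, C('q')=12, C('r')=14
L[0]='r': occ=0, LF[0]=C('r')+0=14+0=14
L[1]='r': occ=1, LF[1]=C('r')+1=14+1=15
L[2]='p': occ=0, LF[2]=C('p')+0=1+0=1
L[3]='r': occ=2, LF[3]=C('r')+2=14+2=16
L[4]='p': occ=1, LF[4]=C('p')+1=1+1=2
L[5]='q': occ=0, LF[5]=C('q')+0=12+0=12
L[6]='p': occ=2, LF[6]=C('p')+2=1+2=3
L[7]='r': occ=3, LF[7]=C('r')+3=14+3=17
L[8]='p': occ=3, LF[8]=C('p')+3=1+3=4
L[9]='p': occ=4, LF[9]=C('p')+4=1+4=5
L[10]='$': occ=0, LF[10]=C('$')+0=0+0=0
L[11]='q': occ=1, LF[11]=C('q')+1=12+1=13
L[12]='r': occ=4, LF[12]=C('r')+4=14+4=18
L[13]='p': occ=5, LF[13]=C('p')+5=1+5=6
L[14]='r': occ=5, LF[14]=C('r')+5=14+5=19
L[15]='p': occ=6, LF[15]=C('p')+6=1+6=7
L[16]='r': occ=6, LF[16]=C('r')+6=14+6=20
L[17]='r': occ=7, LF[17]=C('r')+7=14+7=21
L[18]='p': occ=7, LF[18]=C('p')+7=1+7=8
L[19]='r': occ=8, LF[19]=C('r')+8=14+8=22
L[20]='p': occ=8, LF[20]=C('p')+8=1+8=9
L[21]='p': occ=9, LF[21]=C('p')+9=1+9=10
L[22]='p': occ=10, LF[22]=C('p')+10=1+10=11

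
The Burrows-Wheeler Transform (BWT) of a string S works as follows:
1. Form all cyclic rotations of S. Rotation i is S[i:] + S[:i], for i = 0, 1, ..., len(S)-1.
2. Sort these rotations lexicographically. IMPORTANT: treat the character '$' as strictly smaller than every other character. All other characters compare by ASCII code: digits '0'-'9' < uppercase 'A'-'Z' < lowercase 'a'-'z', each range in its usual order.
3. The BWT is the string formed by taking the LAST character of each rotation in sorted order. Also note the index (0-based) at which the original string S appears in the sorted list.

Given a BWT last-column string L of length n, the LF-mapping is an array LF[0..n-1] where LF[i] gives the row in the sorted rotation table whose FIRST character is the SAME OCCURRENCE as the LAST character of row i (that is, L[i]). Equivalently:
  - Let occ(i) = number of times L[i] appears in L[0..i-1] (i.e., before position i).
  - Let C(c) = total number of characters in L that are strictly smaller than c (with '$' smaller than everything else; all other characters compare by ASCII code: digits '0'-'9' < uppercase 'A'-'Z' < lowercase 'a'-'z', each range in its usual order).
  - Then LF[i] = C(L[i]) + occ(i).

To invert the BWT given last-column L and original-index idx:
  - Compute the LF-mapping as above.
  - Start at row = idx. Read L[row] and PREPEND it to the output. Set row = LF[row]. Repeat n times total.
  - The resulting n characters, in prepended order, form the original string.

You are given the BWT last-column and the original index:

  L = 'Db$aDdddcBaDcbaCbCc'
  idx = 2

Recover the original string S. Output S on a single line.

LF mapping: 4 10 0 7 5 16 17 18 13 1 8 6 14 11 9 2 12 3 15
Walk LF starting at row 2, prepending L[row]:
  step 1: row=2, L[2]='$', prepend. Next row=LF[2]=0
  step 2: row=0, L[0]='D', prepend. Next row=LF[0]=4
  step 3: row=4, L[4]='D', prepend. Next row=LF[4]=5
  step 4: row=5, L[5]='d', prepend. Next row=LF[5]=16
  step 5: row=16, L[16]='b', prepend. Next row=LF[16]=12
  step 6: row=12, L[12]='c', prepend. Next row=LF[12]=14
  step 7: row=14, L[14]='a', prepend. Next row=LF[14]=9
  step 8: row=9, L[9]='B', prepend. Next row=LF[9]=1
  step 9: row=1, L[1]='b', prepend. Next row=LF[1]=10
  step 10: row=10, L[10]='a', prepend. Next row=LF[10]=8
  step 11: row=8, L[8]='c', prepend. Next row=LF[8]=13
  step 12: row=13, L[13]='b', prepend. Next row=LF[13]=11
  step 13: row=11, L[11]='D', prepend. Next row=LF[11]=6
  step 14: row=6, L[6]='d', prepend. Next row=LF[6]=17
  step 15: row=17, L[17]='C', prepend. Next row=LF[17]=3
  step 16: row=3, L[3]='a', prepend. Next row=LF[3]=7
  step 17: row=7, L[7]='d', prepend. Next row=LF[7]=18
  step 18: row=18, L[18]='c', prepend. Next row=LF[18]=15
  step 19: row=15, L[15]='C', prepend. Next row=LF[15]=2
Reversed output: CcdaCdDbcabBacbdDD$

Answer: CcdaCdDbcabBacbdDD$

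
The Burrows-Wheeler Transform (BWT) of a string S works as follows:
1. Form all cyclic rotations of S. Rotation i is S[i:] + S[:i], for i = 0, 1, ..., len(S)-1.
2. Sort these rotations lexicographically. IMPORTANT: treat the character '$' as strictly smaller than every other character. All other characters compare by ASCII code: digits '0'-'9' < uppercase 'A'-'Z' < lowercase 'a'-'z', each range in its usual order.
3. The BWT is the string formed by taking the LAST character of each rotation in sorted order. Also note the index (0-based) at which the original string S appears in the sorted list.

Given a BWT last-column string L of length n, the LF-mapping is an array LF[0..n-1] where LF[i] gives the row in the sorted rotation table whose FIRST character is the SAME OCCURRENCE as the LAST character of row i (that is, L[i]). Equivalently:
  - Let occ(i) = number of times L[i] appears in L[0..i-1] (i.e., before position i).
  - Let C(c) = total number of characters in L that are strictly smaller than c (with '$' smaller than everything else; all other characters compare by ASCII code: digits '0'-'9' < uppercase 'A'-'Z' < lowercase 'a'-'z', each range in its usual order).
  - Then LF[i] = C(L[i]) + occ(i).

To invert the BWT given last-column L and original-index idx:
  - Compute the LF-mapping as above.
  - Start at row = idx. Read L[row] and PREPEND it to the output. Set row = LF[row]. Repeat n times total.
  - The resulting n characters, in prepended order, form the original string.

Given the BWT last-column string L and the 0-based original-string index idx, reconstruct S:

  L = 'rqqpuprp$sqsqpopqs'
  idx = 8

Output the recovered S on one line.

Answer: qppprpsqsupqosqqr$

Derivation:
LF mapping: 12 7 8 2 17 3 13 4 0 14 9 15 10 5 1 6 11 16
Walk LF starting at row 8, prepending L[row]:
  step 1: row=8, L[8]='$', prepend. Next row=LF[8]=0
  step 2: row=0, L[0]='r', prepend. Next row=LF[0]=12
  step 3: row=12, L[12]='q', prepend. Next row=LF[12]=10
  step 4: row=10, L[10]='q', prepend. Next row=LF[10]=9
  step 5: row=9, L[9]='s', prepend. Next row=LF[9]=14
  step 6: row=14, L[14]='o', prepend. Next row=LF[14]=1
  step 7: row=1, L[1]='q', prepend. Next row=LF[1]=7
  step 8: row=7, L[7]='p', prepend. Next row=LF[7]=4
  step 9: row=4, L[4]='u', prepend. Next row=LF[4]=17
  step 10: row=17, L[17]='s', prepend. Next row=LF[17]=16
  step 11: row=16, L[16]='q', prepend. Next row=LF[16]=11
  step 12: row=11, L[11]='s', prepend. Next row=LF[11]=15
  step 13: row=15, L[15]='p', prepend. Next row=LF[15]=6
  step 14: row=6, L[6]='r', prepend. Next row=LF[6]=13
  step 15: row=13, L[13]='p', prepend. Next row=LF[13]=5
  step 16: row=5, L[5]='p', prepend. Next row=LF[5]=3
  step 17: row=3, L[3]='p', prepend. Next row=LF[3]=2
  step 18: row=2, L[2]='q', prepend. Next row=LF[2]=8
Reversed output: qppprpsqsupqosqqr$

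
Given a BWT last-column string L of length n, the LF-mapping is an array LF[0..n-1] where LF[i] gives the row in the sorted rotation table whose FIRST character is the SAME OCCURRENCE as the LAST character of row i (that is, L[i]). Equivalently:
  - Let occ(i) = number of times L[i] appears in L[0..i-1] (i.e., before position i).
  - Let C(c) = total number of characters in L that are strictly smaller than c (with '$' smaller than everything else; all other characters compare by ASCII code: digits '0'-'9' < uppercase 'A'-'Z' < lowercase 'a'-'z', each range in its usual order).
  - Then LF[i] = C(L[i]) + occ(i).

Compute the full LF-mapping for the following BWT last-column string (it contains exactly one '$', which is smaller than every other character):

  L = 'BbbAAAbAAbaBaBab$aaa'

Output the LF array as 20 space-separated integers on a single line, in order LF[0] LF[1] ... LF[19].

Char counts: '$':1, 'A':5, 'B':3, 'a':6, 'b':5
C (first-col start): C('$')=0, C('A')=1, C('B')=6, C('a')=9, C('b')=15
L[0]='B': occ=0, LF[0]=C('B')+0=6+0=6
L[1]='b': occ=0, LF[1]=C('b')+0=15+0=15
L[2]='b': occ=1, LF[2]=C('b')+1=15+1=16
L[3]='A': occ=0, LF[3]=C('A')+0=1+0=1
L[4]='A': occ=1, LF[4]=C('A')+1=1+1=2
L[5]='A': occ=2, LF[5]=C('A')+2=1+2=3
L[6]='b': occ=2, LF[6]=C('b')+2=15+2=17
L[7]='A': occ=3, LF[7]=C('A')+3=1+3=4
L[8]='A': occ=4, LF[8]=C('A')+4=1+4=5
L[9]='b': occ=3, LF[9]=C('b')+3=15+3=18
L[10]='a': occ=0, LF[10]=C('a')+0=9+0=9
L[11]='B': occ=1, LF[11]=C('B')+1=6+1=7
L[12]='a': occ=1, LF[12]=C('a')+1=9+1=10
L[13]='B': occ=2, LF[13]=C('B')+2=6+2=8
L[14]='a': occ=2, LF[14]=C('a')+2=9+2=11
L[15]='b': occ=4, LF[15]=C('b')+4=15+4=19
L[16]='$': occ=0, LF[16]=C('$')+0=0+0=0
L[17]='a': occ=3, LF[17]=C('a')+3=9+3=12
L[18]='a': occ=4, LF[18]=C('a')+4=9+4=13
L[19]='a': occ=5, LF[19]=C('a')+5=9+5=14

Answer: 6 15 16 1 2 3 17 4 5 18 9 7 10 8 11 19 0 12 13 14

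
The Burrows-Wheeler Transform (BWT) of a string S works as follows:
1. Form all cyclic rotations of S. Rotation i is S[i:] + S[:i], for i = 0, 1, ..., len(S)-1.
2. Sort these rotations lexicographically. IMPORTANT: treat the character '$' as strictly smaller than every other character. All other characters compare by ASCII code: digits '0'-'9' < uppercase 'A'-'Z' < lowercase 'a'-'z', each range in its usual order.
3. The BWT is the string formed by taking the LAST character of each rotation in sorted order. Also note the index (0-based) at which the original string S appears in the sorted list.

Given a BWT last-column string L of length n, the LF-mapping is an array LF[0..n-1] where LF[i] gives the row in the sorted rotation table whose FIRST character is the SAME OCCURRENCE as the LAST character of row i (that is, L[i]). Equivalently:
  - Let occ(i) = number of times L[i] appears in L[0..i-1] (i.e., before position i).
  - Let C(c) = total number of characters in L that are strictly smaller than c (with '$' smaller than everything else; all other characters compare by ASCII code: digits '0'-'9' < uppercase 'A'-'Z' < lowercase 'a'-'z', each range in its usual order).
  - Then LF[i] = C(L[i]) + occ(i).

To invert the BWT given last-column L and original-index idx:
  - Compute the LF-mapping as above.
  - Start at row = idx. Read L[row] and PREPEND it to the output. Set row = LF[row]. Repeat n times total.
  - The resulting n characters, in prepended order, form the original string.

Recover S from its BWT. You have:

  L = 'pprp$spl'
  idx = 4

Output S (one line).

Answer: pplsprp$

Derivation:
LF mapping: 2 3 6 4 0 7 5 1
Walk LF starting at row 4, prepending L[row]:
  step 1: row=4, L[4]='$', prepend. Next row=LF[4]=0
  step 2: row=0, L[0]='p', prepend. Next row=LF[0]=2
  step 3: row=2, L[2]='r', prepend. Next row=LF[2]=6
  step 4: row=6, L[6]='p', prepend. Next row=LF[6]=5
  step 5: row=5, L[5]='s', prepend. Next row=LF[5]=7
  step 6: row=7, L[7]='l', prepend. Next row=LF[7]=1
  step 7: row=1, L[1]='p', prepend. Next row=LF[1]=3
  step 8: row=3, L[3]='p', prepend. Next row=LF[3]=4
Reversed output: pplsprp$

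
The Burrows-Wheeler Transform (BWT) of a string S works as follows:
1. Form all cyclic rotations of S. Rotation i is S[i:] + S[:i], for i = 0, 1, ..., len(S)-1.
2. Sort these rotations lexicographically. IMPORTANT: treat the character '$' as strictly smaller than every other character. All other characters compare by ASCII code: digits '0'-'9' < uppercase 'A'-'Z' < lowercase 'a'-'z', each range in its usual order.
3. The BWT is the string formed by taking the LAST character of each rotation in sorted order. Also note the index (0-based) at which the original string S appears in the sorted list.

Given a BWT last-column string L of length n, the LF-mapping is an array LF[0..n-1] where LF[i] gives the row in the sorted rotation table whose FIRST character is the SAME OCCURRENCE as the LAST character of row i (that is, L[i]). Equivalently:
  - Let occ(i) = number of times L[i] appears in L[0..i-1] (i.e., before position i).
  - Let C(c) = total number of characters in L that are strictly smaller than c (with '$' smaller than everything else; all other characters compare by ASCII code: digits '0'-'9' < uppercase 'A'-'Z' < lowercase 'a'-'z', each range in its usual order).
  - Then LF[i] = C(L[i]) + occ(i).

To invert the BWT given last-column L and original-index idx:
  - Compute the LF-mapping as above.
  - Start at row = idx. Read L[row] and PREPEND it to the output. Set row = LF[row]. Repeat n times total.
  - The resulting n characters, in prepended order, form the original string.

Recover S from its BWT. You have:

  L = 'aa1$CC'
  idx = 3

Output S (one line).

Answer: Ca1Ca$

Derivation:
LF mapping: 4 5 1 0 2 3
Walk LF starting at row 3, prepending L[row]:
  step 1: row=3, L[3]='$', prepend. Next row=LF[3]=0
  step 2: row=0, L[0]='a', prepend. Next row=LF[0]=4
  step 3: row=4, L[4]='C', prepend. Next row=LF[4]=2
  step 4: row=2, L[2]='1', prepend. Next row=LF[2]=1
  step 5: row=1, L[1]='a', prepend. Next row=LF[1]=5
  step 6: row=5, L[5]='C', prepend. Next row=LF[5]=3
Reversed output: Ca1Ca$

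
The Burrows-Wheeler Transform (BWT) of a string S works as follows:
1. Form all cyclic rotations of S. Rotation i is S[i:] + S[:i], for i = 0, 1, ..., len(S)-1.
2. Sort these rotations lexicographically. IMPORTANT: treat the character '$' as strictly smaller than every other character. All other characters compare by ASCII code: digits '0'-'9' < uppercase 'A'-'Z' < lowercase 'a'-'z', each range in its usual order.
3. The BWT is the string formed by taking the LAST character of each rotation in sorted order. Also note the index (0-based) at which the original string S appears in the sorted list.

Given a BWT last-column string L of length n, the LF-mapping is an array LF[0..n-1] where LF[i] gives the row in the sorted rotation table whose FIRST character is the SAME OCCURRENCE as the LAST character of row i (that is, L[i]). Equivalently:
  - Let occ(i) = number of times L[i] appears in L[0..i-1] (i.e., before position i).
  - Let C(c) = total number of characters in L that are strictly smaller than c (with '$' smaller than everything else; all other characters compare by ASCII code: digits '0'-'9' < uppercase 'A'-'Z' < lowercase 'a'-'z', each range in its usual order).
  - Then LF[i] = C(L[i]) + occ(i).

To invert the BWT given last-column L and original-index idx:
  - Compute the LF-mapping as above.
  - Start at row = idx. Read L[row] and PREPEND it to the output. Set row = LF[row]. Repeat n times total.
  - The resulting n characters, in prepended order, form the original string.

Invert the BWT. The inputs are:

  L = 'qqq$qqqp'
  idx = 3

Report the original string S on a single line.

LF mapping: 2 3 4 0 5 6 7 1
Walk LF starting at row 3, prepending L[row]:
  step 1: row=3, L[3]='$', prepend. Next row=LF[3]=0
  step 2: row=0, L[0]='q', prepend. Next row=LF[0]=2
  step 3: row=2, L[2]='q', prepend. Next row=LF[2]=4
  step 4: row=4, L[4]='q', prepend. Next row=LF[4]=5
  step 5: row=5, L[5]='q', prepend. Next row=LF[5]=6
  step 6: row=6, L[6]='q', prepend. Next row=LF[6]=7
  step 7: row=7, L[7]='p', prepend. Next row=LF[7]=1
  step 8: row=1, L[1]='q', prepend. Next row=LF[1]=3
Reversed output: qpqqqqq$

Answer: qpqqqqq$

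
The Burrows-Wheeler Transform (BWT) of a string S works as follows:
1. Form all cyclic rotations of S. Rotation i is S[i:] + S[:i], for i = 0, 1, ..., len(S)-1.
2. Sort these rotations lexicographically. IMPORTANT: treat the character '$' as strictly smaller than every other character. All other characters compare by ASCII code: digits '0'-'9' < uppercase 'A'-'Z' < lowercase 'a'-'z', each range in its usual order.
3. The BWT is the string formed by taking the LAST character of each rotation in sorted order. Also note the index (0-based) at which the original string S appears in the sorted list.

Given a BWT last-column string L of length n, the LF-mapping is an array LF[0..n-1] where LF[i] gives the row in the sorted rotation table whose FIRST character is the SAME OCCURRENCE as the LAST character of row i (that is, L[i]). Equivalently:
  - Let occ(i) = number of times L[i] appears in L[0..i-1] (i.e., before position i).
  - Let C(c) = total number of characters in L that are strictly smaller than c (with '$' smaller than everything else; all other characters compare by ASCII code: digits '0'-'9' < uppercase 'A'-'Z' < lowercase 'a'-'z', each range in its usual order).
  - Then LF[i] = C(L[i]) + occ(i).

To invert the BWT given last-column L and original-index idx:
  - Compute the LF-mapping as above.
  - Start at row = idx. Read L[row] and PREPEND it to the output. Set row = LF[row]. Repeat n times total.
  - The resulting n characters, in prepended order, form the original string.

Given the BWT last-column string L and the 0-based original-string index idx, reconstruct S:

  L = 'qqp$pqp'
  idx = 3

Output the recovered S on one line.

Answer: pqqppq$

Derivation:
LF mapping: 4 5 1 0 2 6 3
Walk LF starting at row 3, prepending L[row]:
  step 1: row=3, L[3]='$', prepend. Next row=LF[3]=0
  step 2: row=0, L[0]='q', prepend. Next row=LF[0]=4
  step 3: row=4, L[4]='p', prepend. Next row=LF[4]=2
  step 4: row=2, L[2]='p', prepend. Next row=LF[2]=1
  step 5: row=1, L[1]='q', prepend. Next row=LF[1]=5
  step 6: row=5, L[5]='q', prepend. Next row=LF[5]=6
  step 7: row=6, L[6]='p', prepend. Next row=LF[6]=3
Reversed output: pqqppq$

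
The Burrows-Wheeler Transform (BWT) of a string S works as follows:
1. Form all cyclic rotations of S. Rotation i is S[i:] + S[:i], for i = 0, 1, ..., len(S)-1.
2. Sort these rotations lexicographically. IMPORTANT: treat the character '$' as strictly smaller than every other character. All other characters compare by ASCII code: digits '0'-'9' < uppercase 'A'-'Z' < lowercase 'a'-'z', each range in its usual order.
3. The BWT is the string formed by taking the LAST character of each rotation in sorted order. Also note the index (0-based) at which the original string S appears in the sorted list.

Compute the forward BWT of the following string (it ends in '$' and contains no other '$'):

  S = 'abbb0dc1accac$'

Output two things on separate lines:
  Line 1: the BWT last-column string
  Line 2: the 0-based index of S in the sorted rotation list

All 14 rotations (rotation i = S[i:]+S[:i]):
  rot[0] = abbb0dc1accac$
  rot[1] = bbb0dc1accac$a
  rot[2] = bb0dc1accac$ab
  rot[3] = b0dc1accac$abb
  rot[4] = 0dc1accac$abbb
  rot[5] = dc1accac$abbb0
  rot[6] = c1accac$abbb0d
  rot[7] = 1accac$abbb0dc
  rot[8] = accac$abbb0dc1
  rot[9] = ccac$abbb0dc1a
  rot[10] = cac$abbb0dc1ac
  rot[11] = ac$abbb0dc1acc
  rot[12] = c$abbb0dc1acca
  rot[13] = $abbb0dc1accac
Sorted (with $ < everything):
  sorted[0] = $abbb0dc1accac  (last char: 'c')
  sorted[1] = 0dc1accac$abbb  (last char: 'b')
  sorted[2] = 1accac$abbb0dc  (last char: 'c')
  sorted[3] = abbb0dc1accac$  (last char: '$')
  sorted[4] = ac$abbb0dc1acc  (last char: 'c')
  sorted[5] = accac$abbb0dc1  (last char: '1')
  sorted[6] = b0dc1accac$abb  (last char: 'b')
  sorted[7] = bb0dc1accac$ab  (last char: 'b')
  sorted[8] = bbb0dc1accac$a  (last char: 'a')
  sorted[9] = c$abbb0dc1acca  (last char: 'a')
  sorted[10] = c1accac$abbb0d  (last char: 'd')
  sorted[11] = cac$abbb0dc1ac  (last char: 'c')
  sorted[12] = ccac$abbb0dc1a  (last char: 'a')
  sorted[13] = dc1accac$abbb0  (last char: '0')
Last column: cbc$c1bbaadca0
Original string S is at sorted index 3

Answer: cbc$c1bbaadca0
3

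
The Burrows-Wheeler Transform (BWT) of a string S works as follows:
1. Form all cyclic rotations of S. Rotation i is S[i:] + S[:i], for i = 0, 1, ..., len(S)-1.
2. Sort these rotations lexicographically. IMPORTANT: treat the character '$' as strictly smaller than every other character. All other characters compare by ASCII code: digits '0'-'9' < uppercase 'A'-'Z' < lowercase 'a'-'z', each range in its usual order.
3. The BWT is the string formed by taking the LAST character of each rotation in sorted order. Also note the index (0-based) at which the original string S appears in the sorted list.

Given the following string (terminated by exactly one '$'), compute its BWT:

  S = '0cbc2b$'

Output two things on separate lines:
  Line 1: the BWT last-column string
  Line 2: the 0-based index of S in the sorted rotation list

All 7 rotations (rotation i = S[i:]+S[:i]):
  rot[0] = 0cbc2b$
  rot[1] = cbc2b$0
  rot[2] = bc2b$0c
  rot[3] = c2b$0cb
  rot[4] = 2b$0cbc
  rot[5] = b$0cbc2
  rot[6] = $0cbc2b
Sorted (with $ < everything):
  sorted[0] = $0cbc2b  (last char: 'b')
  sorted[1] = 0cbc2b$  (last char: '$')
  sorted[2] = 2b$0cbc  (last char: 'c')
  sorted[3] = b$0cbc2  (last char: '2')
  sorted[4] = bc2b$0c  (last char: 'c')
  sorted[5] = c2b$0cb  (last char: 'b')
  sorted[6] = cbc2b$0  (last char: '0')
Last column: b$c2cb0
Original string S is at sorted index 1

Answer: b$c2cb0
1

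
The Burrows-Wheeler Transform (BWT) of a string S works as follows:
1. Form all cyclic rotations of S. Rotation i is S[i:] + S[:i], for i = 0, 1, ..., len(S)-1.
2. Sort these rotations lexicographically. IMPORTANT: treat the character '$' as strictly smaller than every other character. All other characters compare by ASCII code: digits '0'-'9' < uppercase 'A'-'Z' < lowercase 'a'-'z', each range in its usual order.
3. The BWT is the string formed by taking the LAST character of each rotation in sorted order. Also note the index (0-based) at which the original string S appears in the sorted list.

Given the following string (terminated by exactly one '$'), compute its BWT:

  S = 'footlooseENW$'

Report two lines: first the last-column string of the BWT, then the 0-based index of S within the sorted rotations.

Answer: WeENs$tlfoooo
5

Derivation:
All 13 rotations (rotation i = S[i:]+S[:i]):
  rot[0] = footlooseENW$
  rot[1] = ootlooseENW$f
  rot[2] = otlooseENW$fo
  rot[3] = tlooseENW$foo
  rot[4] = looseENW$foot
  rot[5] = ooseENW$footl
  rot[6] = oseENW$footlo
  rot[7] = seENW$footloo
  rot[8] = eENW$footloos
  rot[9] = ENW$footloose
  rot[10] = NW$footlooseE
  rot[11] = W$footlooseEN
  rot[12] = $footlooseENW
Sorted (with $ < everything):
  sorted[0] = $footlooseENW  (last char: 'W')
  sorted[1] = ENW$footloose  (last char: 'e')
  sorted[2] = NW$footlooseE  (last char: 'E')
  sorted[3] = W$footlooseEN  (last char: 'N')
  sorted[4] = eENW$footloos  (last char: 's')
  sorted[5] = footlooseENW$  (last char: '$')
  sorted[6] = looseENW$foot  (last char: 't')
  sorted[7] = ooseENW$footl  (last char: 'l')
  sorted[8] = ootlooseENW$f  (last char: 'f')
  sorted[9] = oseENW$footlo  (last char: 'o')
  sorted[10] = otlooseENW$fo  (last char: 'o')
  sorted[11] = seENW$footloo  (last char: 'o')
  sorted[12] = tlooseENW$foo  (last char: 'o')
Last column: WeENs$tlfoooo
Original string S is at sorted index 5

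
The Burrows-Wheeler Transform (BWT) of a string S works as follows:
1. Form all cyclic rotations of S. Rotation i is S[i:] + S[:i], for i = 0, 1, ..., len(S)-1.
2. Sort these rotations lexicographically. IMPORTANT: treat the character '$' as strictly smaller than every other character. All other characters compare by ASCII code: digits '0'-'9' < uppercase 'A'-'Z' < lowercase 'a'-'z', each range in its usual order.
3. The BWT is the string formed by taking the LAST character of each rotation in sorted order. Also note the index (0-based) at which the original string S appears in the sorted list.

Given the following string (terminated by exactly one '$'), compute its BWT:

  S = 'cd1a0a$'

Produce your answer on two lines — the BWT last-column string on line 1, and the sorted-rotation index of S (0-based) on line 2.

All 7 rotations (rotation i = S[i:]+S[:i]):
  rot[0] = cd1a0a$
  rot[1] = d1a0a$c
  rot[2] = 1a0a$cd
  rot[3] = a0a$cd1
  rot[4] = 0a$cd1a
  rot[5] = a$cd1a0
  rot[6] = $cd1a0a
Sorted (with $ < everything):
  sorted[0] = $cd1a0a  (last char: 'a')
  sorted[1] = 0a$cd1a  (last char: 'a')
  sorted[2] = 1a0a$cd  (last char: 'd')
  sorted[3] = a$cd1a0  (last char: '0')
  sorted[4] = a0a$cd1  (last char: '1')
  sorted[5] = cd1a0a$  (last char: '$')
  sorted[6] = d1a0a$c  (last char: 'c')
Last column: aad01$c
Original string S is at sorted index 5

Answer: aad01$c
5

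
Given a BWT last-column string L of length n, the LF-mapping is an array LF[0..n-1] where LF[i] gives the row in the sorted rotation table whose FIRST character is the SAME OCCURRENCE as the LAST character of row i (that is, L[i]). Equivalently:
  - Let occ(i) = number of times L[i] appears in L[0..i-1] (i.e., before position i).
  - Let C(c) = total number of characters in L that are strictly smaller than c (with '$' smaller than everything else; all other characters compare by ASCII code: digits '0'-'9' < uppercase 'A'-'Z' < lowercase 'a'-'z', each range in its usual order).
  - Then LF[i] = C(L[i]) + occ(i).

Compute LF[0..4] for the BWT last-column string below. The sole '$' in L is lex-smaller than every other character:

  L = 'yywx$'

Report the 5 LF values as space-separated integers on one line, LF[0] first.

Answer: 3 4 1 2 0

Derivation:
Char counts: '$':1, 'w':1, 'x':1, 'y':2
C (first-col start): C('$')=0, C('w')=1, C('x')=2, C('y')=3
L[0]='y': occ=0, LF[0]=C('y')+0=3+0=3
L[1]='y': occ=1, LF[1]=C('y')+1=3+1=4
L[2]='w': occ=0, LF[2]=C('w')+0=1+0=1
L[3]='x': occ=0, LF[3]=C('x')+0=2+0=2
L[4]='$': occ=0, LF[4]=C('$')+0=0+0=0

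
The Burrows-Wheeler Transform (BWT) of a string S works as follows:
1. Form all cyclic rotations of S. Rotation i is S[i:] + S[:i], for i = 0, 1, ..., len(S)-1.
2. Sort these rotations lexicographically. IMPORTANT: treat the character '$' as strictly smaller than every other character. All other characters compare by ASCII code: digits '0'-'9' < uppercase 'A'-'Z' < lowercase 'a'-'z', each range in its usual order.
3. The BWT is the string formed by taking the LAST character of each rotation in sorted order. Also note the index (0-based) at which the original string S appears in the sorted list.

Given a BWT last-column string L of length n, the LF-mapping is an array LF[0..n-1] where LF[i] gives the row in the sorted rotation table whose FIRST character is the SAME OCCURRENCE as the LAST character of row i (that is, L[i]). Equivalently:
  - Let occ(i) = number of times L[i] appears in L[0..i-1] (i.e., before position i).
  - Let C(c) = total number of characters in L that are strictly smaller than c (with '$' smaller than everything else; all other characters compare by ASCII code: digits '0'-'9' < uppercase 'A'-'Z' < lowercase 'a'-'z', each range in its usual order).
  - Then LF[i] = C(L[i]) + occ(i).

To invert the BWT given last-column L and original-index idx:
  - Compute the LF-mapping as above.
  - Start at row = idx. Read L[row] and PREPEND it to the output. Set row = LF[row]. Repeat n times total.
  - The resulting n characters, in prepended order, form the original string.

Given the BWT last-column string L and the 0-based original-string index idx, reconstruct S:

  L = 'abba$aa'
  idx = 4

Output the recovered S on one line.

LF mapping: 1 5 6 2 0 3 4
Walk LF starting at row 4, prepending L[row]:
  step 1: row=4, L[4]='$', prepend. Next row=LF[4]=0
  step 2: row=0, L[0]='a', prepend. Next row=LF[0]=1
  step 3: row=1, L[1]='b', prepend. Next row=LF[1]=5
  step 4: row=5, L[5]='a', prepend. Next row=LF[5]=3
  step 5: row=3, L[3]='a', prepend. Next row=LF[3]=2
  step 6: row=2, L[2]='b', prepend. Next row=LF[2]=6
  step 7: row=6, L[6]='a', prepend. Next row=LF[6]=4
Reversed output: abaaba$

Answer: abaaba$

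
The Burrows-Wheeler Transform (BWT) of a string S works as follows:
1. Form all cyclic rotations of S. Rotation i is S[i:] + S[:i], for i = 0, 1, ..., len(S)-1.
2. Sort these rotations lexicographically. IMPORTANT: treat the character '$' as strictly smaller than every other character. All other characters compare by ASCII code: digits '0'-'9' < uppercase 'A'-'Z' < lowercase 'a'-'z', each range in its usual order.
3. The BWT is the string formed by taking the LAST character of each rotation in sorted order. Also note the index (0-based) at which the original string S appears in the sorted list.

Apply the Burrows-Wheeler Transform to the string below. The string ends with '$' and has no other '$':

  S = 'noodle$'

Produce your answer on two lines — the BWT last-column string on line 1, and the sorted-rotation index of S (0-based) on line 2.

Answer: eold$on
4

Derivation:
All 7 rotations (rotation i = S[i:]+S[:i]):
  rot[0] = noodle$
  rot[1] = oodle$n
  rot[2] = odle$no
  rot[3] = dle$noo
  rot[4] = le$nood
  rot[5] = e$noodl
  rot[6] = $noodle
Sorted (with $ < everything):
  sorted[0] = $noodle  (last char: 'e')
  sorted[1] = dle$noo  (last char: 'o')
  sorted[2] = e$noodl  (last char: 'l')
  sorted[3] = le$nood  (last char: 'd')
  sorted[4] = noodle$  (last char: '$')
  sorted[5] = odle$no  (last char: 'o')
  sorted[6] = oodle$n  (last char: 'n')
Last column: eold$on
Original string S is at sorted index 4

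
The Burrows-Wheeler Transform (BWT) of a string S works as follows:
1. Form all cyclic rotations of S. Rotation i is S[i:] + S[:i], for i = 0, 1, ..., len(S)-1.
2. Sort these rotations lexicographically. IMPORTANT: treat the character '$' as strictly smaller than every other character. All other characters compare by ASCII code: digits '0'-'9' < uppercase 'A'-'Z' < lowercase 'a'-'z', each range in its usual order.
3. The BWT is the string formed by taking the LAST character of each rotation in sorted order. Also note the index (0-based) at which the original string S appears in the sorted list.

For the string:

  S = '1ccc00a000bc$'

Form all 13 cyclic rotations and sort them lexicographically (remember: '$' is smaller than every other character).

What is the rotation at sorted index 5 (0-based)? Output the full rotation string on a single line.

All 13 rotations (rotation i = S[i:]+S[:i]):
  rot[0] = 1ccc00a000bc$
  rot[1] = ccc00a000bc$1
  rot[2] = cc00a000bc$1c
  rot[3] = c00a000bc$1cc
  rot[4] = 00a000bc$1ccc
  rot[5] = 0a000bc$1ccc0
  rot[6] = a000bc$1ccc00
  rot[7] = 000bc$1ccc00a
  rot[8] = 00bc$1ccc00a0
  rot[9] = 0bc$1ccc00a00
  rot[10] = bc$1ccc00a000
  rot[11] = c$1ccc00a000b
  rot[12] = $1ccc00a000bc
Sorted (with $ < everything):
  sorted[0] = $1ccc00a000bc
  sorted[1] = 000bc$1ccc00a
  sorted[2] = 00a000bc$1ccc
  sorted[3] = 00bc$1ccc00a0
  sorted[4] = 0a000bc$1ccc0
  sorted[5] = 0bc$1ccc00a00
  sorted[6] = 1ccc00a000bc$
  sorted[7] = a000bc$1ccc00
  sorted[8] = bc$1ccc00a000
  sorted[9] = c$1ccc00a000b
  sorted[10] = c00a000bc$1cc
  sorted[11] = cc00a000bc$1c
  sorted[12] = ccc00a000bc$1
sorted[5] = 0bc$1ccc00a00

Answer: 0bc$1ccc00a00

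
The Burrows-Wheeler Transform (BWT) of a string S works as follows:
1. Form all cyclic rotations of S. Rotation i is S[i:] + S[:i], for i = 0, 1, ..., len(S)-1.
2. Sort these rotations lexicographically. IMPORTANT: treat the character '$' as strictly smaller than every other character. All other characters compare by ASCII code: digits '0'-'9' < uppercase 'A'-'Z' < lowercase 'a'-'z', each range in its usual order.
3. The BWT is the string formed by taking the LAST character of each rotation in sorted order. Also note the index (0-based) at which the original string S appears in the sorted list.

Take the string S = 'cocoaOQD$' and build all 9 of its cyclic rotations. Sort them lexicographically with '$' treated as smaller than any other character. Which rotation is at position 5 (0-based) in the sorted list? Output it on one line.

Answer: coaOQD$co

Derivation:
All 9 rotations (rotation i = S[i:]+S[:i]):
  rot[0] = cocoaOQD$
  rot[1] = ocoaOQD$c
  rot[2] = coaOQD$co
  rot[3] = oaOQD$coc
  rot[4] = aOQD$coco
  rot[5] = OQD$cocoa
  rot[6] = QD$cocoaO
  rot[7] = D$cocoaOQ
  rot[8] = $cocoaOQD
Sorted (with $ < everything):
  sorted[0] = $cocoaOQD
  sorted[1] = D$cocoaOQ
  sorted[2] = OQD$cocoa
  sorted[3] = QD$cocoaO
  sorted[4] = aOQD$coco
  sorted[5] = coaOQD$co
  sorted[6] = cocoaOQD$
  sorted[7] = oaOQD$coc
  sorted[8] = ocoaOQD$c
sorted[5] = coaOQD$co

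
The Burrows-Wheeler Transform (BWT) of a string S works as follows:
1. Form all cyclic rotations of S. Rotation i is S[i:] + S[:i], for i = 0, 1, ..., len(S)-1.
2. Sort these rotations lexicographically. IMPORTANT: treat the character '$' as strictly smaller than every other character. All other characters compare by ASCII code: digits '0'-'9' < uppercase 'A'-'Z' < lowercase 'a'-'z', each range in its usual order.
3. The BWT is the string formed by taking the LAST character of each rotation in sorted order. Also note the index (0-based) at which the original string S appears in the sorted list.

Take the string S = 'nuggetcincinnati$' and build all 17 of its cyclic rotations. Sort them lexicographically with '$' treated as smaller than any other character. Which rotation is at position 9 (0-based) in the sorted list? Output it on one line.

All 17 rotations (rotation i = S[i:]+S[:i]):
  rot[0] = nuggetcincinnati$
  rot[1] = uggetcincinnati$n
  rot[2] = ggetcincinnati$nu
  rot[3] = getcincinnati$nug
  rot[4] = etcincinnati$nugg
  rot[5] = tcincinnati$nugge
  rot[6] = cincinnati$nugget
  rot[7] = incinnati$nuggetc
  rot[8] = ncinnati$nuggetci
  rot[9] = cinnati$nuggetcin
  rot[10] = innati$nuggetcinc
  rot[11] = nnati$nuggetcinci
  rot[12] = nati$nuggetcincin
  rot[13] = ati$nuggetcincinn
  rot[14] = ti$nuggetcincinna
  rot[15] = i$nuggetcincinnat
  rot[16] = $nuggetcincinnati
Sorted (with $ < everything):
  sorted[0] = $nuggetcincinnati
  sorted[1] = ati$nuggetcincinn
  sorted[2] = cincinnati$nugget
  sorted[3] = cinnati$nuggetcin
  sorted[4] = etcincinnati$nugg
  sorted[5] = getcincinnati$nug
  sorted[6] = ggetcincinnati$nu
  sorted[7] = i$nuggetcincinnat
  sorted[8] = incinnati$nuggetc
  sorted[9] = innati$nuggetcinc
  sorted[10] = nati$nuggetcincin
  sorted[11] = ncinnati$nuggetci
  sorted[12] = nnati$nuggetcinci
  sorted[13] = nuggetcincinnati$
  sorted[14] = tcincinnati$nugge
  sorted[15] = ti$nuggetcincinna
  sorted[16] = uggetcincinnati$n
sorted[9] = innati$nuggetcinc

Answer: innati$nuggetcinc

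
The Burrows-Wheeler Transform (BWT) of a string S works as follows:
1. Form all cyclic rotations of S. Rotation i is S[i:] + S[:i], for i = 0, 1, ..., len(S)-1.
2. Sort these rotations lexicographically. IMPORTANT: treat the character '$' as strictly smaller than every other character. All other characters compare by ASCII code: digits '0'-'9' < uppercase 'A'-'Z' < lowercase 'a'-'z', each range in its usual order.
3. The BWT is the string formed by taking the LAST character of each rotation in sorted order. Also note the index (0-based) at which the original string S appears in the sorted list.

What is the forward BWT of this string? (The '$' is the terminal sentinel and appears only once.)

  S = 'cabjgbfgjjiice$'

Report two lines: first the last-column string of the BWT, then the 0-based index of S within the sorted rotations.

All 15 rotations (rotation i = S[i:]+S[:i]):
  rot[0] = cabjgbfgjjiice$
  rot[1] = abjgbfgjjiice$c
  rot[2] = bjgbfgjjiice$ca
  rot[3] = jgbfgjjiice$cab
  rot[4] = gbfgjjiice$cabj
  rot[5] = bfgjjiice$cabjg
  rot[6] = fgjjiice$cabjgb
  rot[7] = gjjiice$cabjgbf
  rot[8] = jjiice$cabjgbfg
  rot[9] = jiice$cabjgbfgj
  rot[10] = iice$cabjgbfgjj
  rot[11] = ice$cabjgbfgjji
  rot[12] = ce$cabjgbfgjjii
  rot[13] = e$cabjgbfgjjiic
  rot[14] = $cabjgbfgjjiice
Sorted (with $ < everything):
  sorted[0] = $cabjgbfgjjiice  (last char: 'e')
  sorted[1] = abjgbfgjjiice$c  (last char: 'c')
  sorted[2] = bfgjjiice$cabjg  (last char: 'g')
  sorted[3] = bjgbfgjjiice$ca  (last char: 'a')
  sorted[4] = cabjgbfgjjiice$  (last char: '$')
  sorted[5] = ce$cabjgbfgjjii  (last char: 'i')
  sorted[6] = e$cabjgbfgjjiic  (last char: 'c')
  sorted[7] = fgjjiice$cabjgb  (last char: 'b')
  sorted[8] = gbfgjjiice$cabj  (last char: 'j')
  sorted[9] = gjjiice$cabjgbf  (last char: 'f')
  sorted[10] = ice$cabjgbfgjji  (last char: 'i')
  sorted[11] = iice$cabjgbfgjj  (last char: 'j')
  sorted[12] = jgbfgjjiice$cab  (last char: 'b')
  sorted[13] = jiice$cabjgbfgj  (last char: 'j')
  sorted[14] = jjiice$cabjgbfg  (last char: 'g')
Last column: ecga$icbjfijbjg
Original string S is at sorted index 4

Answer: ecga$icbjfijbjg
4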